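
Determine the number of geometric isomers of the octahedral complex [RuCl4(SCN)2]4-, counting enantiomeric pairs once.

2

An octahedron has six vertices in three trans pairs; every non-trans pair is cis.
There are 2 geometric isomers: SCN trans; SCN cis.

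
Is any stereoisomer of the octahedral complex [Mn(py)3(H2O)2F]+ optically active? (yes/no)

The distinct arrangements are (3 in all): py mer, H2O cis; py mer, H2O trans; py fac, H2O cis.
Each arrangement has an internal mirror plane or centre of symmetry, so none is chiral.

no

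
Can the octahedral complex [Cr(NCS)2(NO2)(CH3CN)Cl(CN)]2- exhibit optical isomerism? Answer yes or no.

An octahedron has six vertices in three trans pairs; every non-trans pair is cis.
Exhaustive case analysis gives 9 geometric isomers.
Of these, 6 lack any improper symmetry element and so occur as enantiomeric pairs, giving 9 + 6 = 15 stereoisomers in total.

yes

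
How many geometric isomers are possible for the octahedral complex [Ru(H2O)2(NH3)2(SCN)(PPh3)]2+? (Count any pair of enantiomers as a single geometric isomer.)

6

The six octahedral sites form three mutually perpendicular trans pairs.
Systematic placement gives 6 geometric isomers: H2O trans, NH3 trans; H2O trans, NH3 cis; H2O cis, NH3 cis (3 arrangements, 2 chiral); H2O cis, NH3 trans.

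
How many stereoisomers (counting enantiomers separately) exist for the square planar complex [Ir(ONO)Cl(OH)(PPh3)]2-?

In a square planar complex each vertex has one trans partner and two cis neighbours.
The distinct arrangements are (3 in all): (Cl/ONO trans, OH/PPh3 trans); (Cl/PPh3 trans, OH/ONO trans); (Cl/OH trans, ONO/PPh3 trans).
Each arrangement has an internal mirror plane or centre of symmetry, so none is chiral.

3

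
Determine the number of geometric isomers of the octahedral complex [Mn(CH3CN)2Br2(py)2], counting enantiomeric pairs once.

In an octahedral complex each vertex has one trans partner and four cis neighbours.
There are 5 geometric isomers: CH3CN trans, Br trans, py trans; CH3CN cis, Br trans, py cis; CH3CN cis, Br cis, py trans; CH3CN cis, Br cis, py cis (chiral); CH3CN trans, Br cis, py cis.

5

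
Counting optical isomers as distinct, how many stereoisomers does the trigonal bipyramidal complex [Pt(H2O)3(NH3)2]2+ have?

A trigonal bipyramid has two axial and three equatorial sites, which are chemically inequivalent.
Working through the distinct placements yields 3 geometric isomers: NH3 both equatorial; NH3 one axial, one equatorial; NH3 both axial.
Each arrangement has an internal mirror plane or centre of symmetry, so none is chiral.

3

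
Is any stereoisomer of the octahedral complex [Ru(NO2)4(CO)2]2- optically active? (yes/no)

no

In an octahedral complex each vertex has one trans partner and four cis neighbours.
Working through the distinct placements yields 2 geometric isomers: CO trans; CO cis.
Each arrangement has an internal mirror plane or centre of symmetry, so none is chiral.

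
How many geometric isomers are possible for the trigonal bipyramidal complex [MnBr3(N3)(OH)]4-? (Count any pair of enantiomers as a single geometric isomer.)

A trigonal bipyramid has two axial and three equatorial sites, which are chemically inequivalent.
Working through the distinct placements yields 4 geometric isomers: N3 equatorial, OH equatorial; N3 axial, OH equatorial; N3 equatorial, OH axial; N3 axial, OH axial.

4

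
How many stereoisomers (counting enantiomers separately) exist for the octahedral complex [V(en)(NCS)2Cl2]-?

An octahedron has six vertices in three trans pairs; every non-trans pair is cis.
Each en is bidentate and must span two cis positions.
Working through the distinct placements yields 3 geometric isomers: NCS cis, Cl trans; NCS cis, Cl cis (chiral); NCS trans, Cl cis.
One of these lacks any improper symmetry element and so occurs as an enantiomeric pair, giving 3 + 1 = 4 stereoisomers in total.

4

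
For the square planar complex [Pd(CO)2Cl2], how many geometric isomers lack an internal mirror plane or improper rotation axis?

0

Systematic placement gives 2 geometric isomers: CO cis; CO trans.
Each arrangement has an internal mirror plane or centre of symmetry, so none is chiral.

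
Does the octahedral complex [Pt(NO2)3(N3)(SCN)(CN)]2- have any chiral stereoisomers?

An octahedron has six vertices in three trans pairs; every non-trans pair is cis.
The distinct arrangements are (4 in all): NO2 mer (3 arrangements); NO2 fac (chiral).
One of these lacks any improper symmetry element and so occurs as an enantiomeric pair, giving 4 + 1 = 5 stereoisomers in total.

yes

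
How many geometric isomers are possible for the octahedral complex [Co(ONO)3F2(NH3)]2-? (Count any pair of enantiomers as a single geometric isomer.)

In an octahedral complex each vertex has one trans partner and four cis neighbours.
The distinct arrangements are (3 in all): ONO mer, F trans; ONO mer, F cis; ONO fac, F cis.

3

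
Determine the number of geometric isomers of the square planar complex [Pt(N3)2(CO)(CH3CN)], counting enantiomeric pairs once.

2

A square has two trans pairs of vertices; adjacent vertices are cis.
Systematic placement gives 2 geometric isomers: N3 cis; N3 trans.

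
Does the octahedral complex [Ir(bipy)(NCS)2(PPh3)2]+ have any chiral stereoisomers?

An octahedron has six vertices in three trans pairs; every non-trans pair is cis.
Each bipy is bidentate and must span two cis positions.
Working through the distinct placements yields 3 geometric isomers: NCS trans, PPh3 cis; NCS cis, PPh3 cis (chiral); NCS cis, PPh3 trans.
One of these lacks any improper symmetry element and so occurs as an enantiomeric pair, giving 3 + 1 = 4 stereoisomers in total.

yes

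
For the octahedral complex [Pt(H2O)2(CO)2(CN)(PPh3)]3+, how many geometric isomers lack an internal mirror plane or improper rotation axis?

2

In an octahedral complex each vertex has one trans partner and four cis neighbours.
There are 6 geometric isomers: H2O cis, CO cis (3 arrangements, 2 chiral); H2O trans, CO cis; H2O cis, CO trans; H2O trans, CO trans.
Of these, 2 lack any improper symmetry element and so occur as enantiomeric pairs, giving 6 + 2 = 8 stereoisomers in total.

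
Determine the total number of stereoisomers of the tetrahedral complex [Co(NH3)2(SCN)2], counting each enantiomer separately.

1

In a tetrahedral complex all four positions are equivalent and every pair of ligands is adjacent — there is no cis/trans distinction.
Only one geometric arrangement is possible.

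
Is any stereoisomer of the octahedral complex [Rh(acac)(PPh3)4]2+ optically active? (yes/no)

no

An octahedron has six vertices in three trans pairs; every non-trans pair is cis.
Each acac is bidentate and must span two cis positions.
Only one geometric arrangement is possible.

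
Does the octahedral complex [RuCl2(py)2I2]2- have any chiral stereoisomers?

Systematic placement gives 5 geometric isomers: Cl trans, py trans, I trans; Cl trans, py cis, I cis; Cl cis, py trans, I cis; Cl cis, py cis, I cis (chiral); Cl cis, py cis, I trans.
One of these lacks any improper symmetry element and so occurs as an enantiomeric pair, giving 5 + 1 = 6 stereoisomers in total.

yes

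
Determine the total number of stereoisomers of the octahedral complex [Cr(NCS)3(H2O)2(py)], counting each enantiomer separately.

3

Working through the distinct placements yields 3 geometric isomers: NCS mer, H2O trans; NCS fac, H2O cis; NCS mer, H2O cis.
Each arrangement has an internal mirror plane or centre of symmetry, so none is chiral.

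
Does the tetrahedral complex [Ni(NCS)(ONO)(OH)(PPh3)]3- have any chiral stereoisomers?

yes

Only one geometric arrangement is possible; it has no improper symmetry element, so it exists as a pair of enantiomers (2 stereoisomers).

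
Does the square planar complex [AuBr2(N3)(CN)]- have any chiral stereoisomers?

There are 2 geometric isomers: Br cis; Br trans.
Each arrangement has an internal mirror plane or centre of symmetry, so none is chiral.

no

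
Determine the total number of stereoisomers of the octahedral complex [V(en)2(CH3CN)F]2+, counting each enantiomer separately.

3

Each en is bidentate and must span two cis positions.
Systematic placement gives 2 geometric isomers: CH3CN and F mutually trans; CH3CN and F mutually cis (chiral).
One of these lacks any improper symmetry element and so occurs as an enantiomeric pair, giving 2 + 1 = 3 stereoisomers in total.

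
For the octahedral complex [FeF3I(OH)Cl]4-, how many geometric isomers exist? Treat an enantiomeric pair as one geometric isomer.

In an octahedral complex each vertex has one trans partner and four cis neighbours.
Working through the distinct placements yields 4 geometric isomers: F mer (3 arrangements); F fac (chiral).

4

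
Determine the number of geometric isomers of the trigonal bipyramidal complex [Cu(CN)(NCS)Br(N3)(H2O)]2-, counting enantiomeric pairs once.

A trigonal bipyramid has two axial and three equatorial sites, which are chemically inequivalent.
Placing the ligands in turn and identifying arrangements related by rotation or reflection leaves 10 distinct geometric isomers.

10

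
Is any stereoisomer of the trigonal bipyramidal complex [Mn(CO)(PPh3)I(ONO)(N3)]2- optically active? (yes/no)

yes

A trigonal bipyramid has two axial and three equatorial sites, which are chemically inequivalent.
Exhaustive case analysis gives 10 geometric isomers.
Of these, 10 lack any improper symmetry element and so occur as enantiomeric pairs, giving 10 + 10 = 20 stereoisomers in total.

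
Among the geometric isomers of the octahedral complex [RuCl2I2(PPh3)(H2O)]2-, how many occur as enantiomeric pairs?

2

The six octahedral sites form three mutually perpendicular trans pairs.
There are 6 geometric isomers: Cl trans, I cis; Cl trans, I trans; Cl cis, I cis (3 arrangements, 2 chiral); Cl cis, I trans.
Of these, 2 lack any improper symmetry element and so occur as enantiomeric pairs, giving 6 + 2 = 8 stereoisomers in total.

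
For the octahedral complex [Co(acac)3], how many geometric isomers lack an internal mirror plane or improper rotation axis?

An octahedron has six vertices in three trans pairs; every non-trans pair is cis.
Each acac is bidentate and must span two cis positions.
Only one geometric arrangement is possible; it has no improper symmetry element, so it exists as a pair of enantiomers (2 stereoisomers).

1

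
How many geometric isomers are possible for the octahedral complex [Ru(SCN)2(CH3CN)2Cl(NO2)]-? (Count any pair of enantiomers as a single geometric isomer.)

Systematic placement gives 6 geometric isomers: SCN trans, CH3CN trans; SCN cis, CH3CN trans; SCN trans, CH3CN cis; SCN cis, CH3CN cis (3 arrangements, 2 chiral).

6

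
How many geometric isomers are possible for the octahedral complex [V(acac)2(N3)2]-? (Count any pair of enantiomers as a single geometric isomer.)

2

The six octahedral sites form three mutually perpendicular trans pairs.
Each acac is bidentate and must span two cis positions.
The distinct arrangements are (2 in all): N3 trans; N3 cis (chiral).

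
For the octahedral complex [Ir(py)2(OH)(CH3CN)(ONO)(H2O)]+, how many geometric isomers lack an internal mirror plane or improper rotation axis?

An octahedron has six vertices in three trans pairs; every non-trans pair is cis.
Placing the ligands in turn and identifying arrangements related by rotation or reflection leaves 9 distinct geometric isomers.
Of these, 6 lack any improper symmetry element and so occur as enantiomeric pairs, giving 9 + 6 = 15 stereoisomers in total.

6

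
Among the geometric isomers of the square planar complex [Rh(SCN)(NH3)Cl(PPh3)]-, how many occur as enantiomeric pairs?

In a square planar complex each vertex has one trans partner and two cis neighbours.
Systematic placement gives 3 geometric isomers: (Cl/PPh3 trans, NH3/SCN trans); (Cl/SCN trans, NH3/PPh3 trans); (Cl/NH3 trans, PPh3/SCN trans).
Each arrangement has an internal mirror plane or centre of symmetry, so none is chiral.

0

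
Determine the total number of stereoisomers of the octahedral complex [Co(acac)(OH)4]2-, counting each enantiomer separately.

1

In an octahedral complex each vertex has one trans partner and four cis neighbours.
Each acac is bidentate and must span two cis positions.
Only one geometric arrangement is possible.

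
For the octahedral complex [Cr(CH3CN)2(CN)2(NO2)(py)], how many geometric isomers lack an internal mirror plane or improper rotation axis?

2

There are 6 geometric isomers: CH3CN trans, CN trans; CH3CN trans, CN cis; CH3CN cis, CN cis (3 arrangements, 2 chiral); CH3CN cis, CN trans.
Of these, 2 lack any improper symmetry element and so occur as enantiomeric pairs, giving 6 + 2 = 8 stereoisomers in total.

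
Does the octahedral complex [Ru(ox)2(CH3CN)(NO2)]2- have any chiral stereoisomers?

yes

In an octahedral complex each vertex has one trans partner and four cis neighbours.
Each ox is bidentate and must span two cis positions.
Working through the distinct placements yields 2 geometric isomers: CH3CN and NO2 mutually trans; CH3CN and NO2 mutually cis (chiral).
One of these lacks any improper symmetry element and so occurs as an enantiomeric pair, giving 2 + 1 = 3 stereoisomers in total.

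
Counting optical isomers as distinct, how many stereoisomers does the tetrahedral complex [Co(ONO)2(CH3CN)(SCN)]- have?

All four vertices of a tetrahedron are equivalent and mutually adjacent, so cis/trans isomerism cannot arise.
Only one geometric arrangement is possible.

1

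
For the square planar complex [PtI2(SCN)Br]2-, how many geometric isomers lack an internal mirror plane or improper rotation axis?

There are 2 geometric isomers: I cis; I trans.
Each arrangement has an internal mirror plane or centre of symmetry, so none is chiral.

0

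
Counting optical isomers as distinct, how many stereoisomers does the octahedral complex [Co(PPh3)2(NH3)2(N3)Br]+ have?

8

Working through the distinct placements yields 6 geometric isomers: PPh3 trans, NH3 trans; PPh3 cis, NH3 cis (3 arrangements, 2 chiral); PPh3 trans, NH3 cis; PPh3 cis, NH3 trans.
Of these, 2 lack any improper symmetry element and so occur as enantiomeric pairs, giving 6 + 2 = 8 stereoisomers in total.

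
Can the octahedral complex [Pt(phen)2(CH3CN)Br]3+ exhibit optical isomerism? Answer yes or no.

Each phen is bidentate and must span two cis positions.
Working through the distinct placements yields 2 geometric isomers: CH3CN and Br mutually trans; CH3CN and Br mutually cis (chiral).
One of these lacks any improper symmetry element and so occurs as an enantiomeric pair, giving 2 + 1 = 3 stereoisomers in total.

yes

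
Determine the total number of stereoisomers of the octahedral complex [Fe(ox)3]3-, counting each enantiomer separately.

2

The six octahedral sites form three mutually perpendicular trans pairs.
Each ox is bidentate and must span two cis positions.
Only one geometric arrangement is possible; it has no improper symmetry element, so it exists as a pair of enantiomers (2 stereoisomers).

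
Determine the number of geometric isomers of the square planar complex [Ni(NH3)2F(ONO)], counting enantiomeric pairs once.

2

A square has two trans pairs of vertices; adjacent vertices are cis.
Systematic placement gives 2 geometric isomers: NH3 cis; NH3 trans.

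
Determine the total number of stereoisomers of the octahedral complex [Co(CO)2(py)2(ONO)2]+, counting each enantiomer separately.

6

The six octahedral sites form three mutually perpendicular trans pairs.
The distinct arrangements are (5 in all): CO trans, py trans, ONO trans; CO trans, py cis, ONO cis; CO cis, py trans, ONO cis; CO cis, py cis, ONO cis (chiral); CO cis, py cis, ONO trans.
One of these lacks any improper symmetry element and so occurs as an enantiomeric pair, giving 5 + 1 = 6 stereoisomers in total.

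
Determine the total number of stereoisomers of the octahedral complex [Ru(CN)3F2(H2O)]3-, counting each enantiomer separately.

The six octahedral sites form three mutually perpendicular trans pairs.
Working through the distinct placements yields 3 geometric isomers: CN mer, F cis; CN mer, F trans; CN fac, F cis.
Each arrangement has an internal mirror plane or centre of symmetry, so none is chiral.

3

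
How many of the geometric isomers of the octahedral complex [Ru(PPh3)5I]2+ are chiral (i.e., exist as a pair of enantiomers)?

0

In an octahedral complex each vertex has one trans partner and four cis neighbours.
Only one geometric arrangement is possible.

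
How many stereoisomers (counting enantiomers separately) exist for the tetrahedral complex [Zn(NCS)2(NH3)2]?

Only one geometric arrangement is possible.

1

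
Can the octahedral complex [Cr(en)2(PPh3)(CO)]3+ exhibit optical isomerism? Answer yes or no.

In an octahedral complex each vertex has one trans partner and four cis neighbours.
Each en is bidentate and must span two cis positions.
The distinct arrangements are (2 in all): PPh3 and CO mutually trans; PPh3 and CO mutually cis (chiral).
One of these lacks any improper symmetry element and so occurs as an enantiomeric pair, giving 2 + 1 = 3 stereoisomers in total.

yes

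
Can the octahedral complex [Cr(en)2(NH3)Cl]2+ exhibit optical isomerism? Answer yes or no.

The six octahedral sites form three mutually perpendicular trans pairs.
Each en is bidentate and must span two cis positions.
Systematic placement gives 2 geometric isomers: NH3 and Cl mutually trans; NH3 and Cl mutually cis (chiral).
One of these lacks any improper symmetry element and so occurs as an enantiomeric pair, giving 2 + 1 = 3 stereoisomers in total.

yes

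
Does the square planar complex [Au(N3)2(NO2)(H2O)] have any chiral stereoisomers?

Systematic placement gives 2 geometric isomers: N3 cis; N3 trans.
Each arrangement has an internal mirror plane or centre of symmetry, so none is chiral.

no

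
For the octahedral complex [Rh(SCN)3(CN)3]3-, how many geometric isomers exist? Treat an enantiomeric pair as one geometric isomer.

2

In an octahedral complex each vertex has one trans partner and four cis neighbours.
Systematic placement gives 2 geometric isomers: SCN mer; SCN fac.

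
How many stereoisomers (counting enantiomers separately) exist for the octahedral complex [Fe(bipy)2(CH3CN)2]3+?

3

In an octahedral complex each vertex has one trans partner and four cis neighbours.
Each bipy is bidentate and must span two cis positions.
Working through the distinct placements yields 2 geometric isomers: CH3CN trans; CH3CN cis (chiral).
One of these lacks any improper symmetry element and so occurs as an enantiomeric pair, giving 2 + 1 = 3 stereoisomers in total.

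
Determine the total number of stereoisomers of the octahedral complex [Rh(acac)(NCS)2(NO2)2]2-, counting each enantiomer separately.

Each acac is bidentate and must span two cis positions.
Working through the distinct placements yields 3 geometric isomers: NCS trans, NO2 cis; NCS cis, NO2 cis (chiral); NCS cis, NO2 trans.
One of these lacks any improper symmetry element and so occurs as an enantiomeric pair, giving 3 + 1 = 4 stereoisomers in total.

4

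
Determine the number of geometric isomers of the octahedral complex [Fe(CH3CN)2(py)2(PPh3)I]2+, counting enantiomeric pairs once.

Systematic placement gives 6 geometric isomers: CH3CN trans, py trans; CH3CN trans, py cis; CH3CN cis, py trans; CH3CN cis, py cis (3 arrangements, 2 chiral).

6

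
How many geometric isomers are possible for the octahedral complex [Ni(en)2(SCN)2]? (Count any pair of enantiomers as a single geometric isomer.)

2

Each en is bidentate and must span two cis positions.
The distinct arrangements are (2 in all): SCN trans; SCN cis (chiral).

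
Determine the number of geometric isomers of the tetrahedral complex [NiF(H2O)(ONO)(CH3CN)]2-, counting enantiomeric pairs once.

Only one geometric arrangement is possible; it has no improper symmetry element, so it exists as a pair of enantiomers (2 stereoisomers).

1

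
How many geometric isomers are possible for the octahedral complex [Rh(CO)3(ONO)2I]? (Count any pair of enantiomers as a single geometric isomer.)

The distinct arrangements are (3 in all): CO mer, ONO trans; CO mer, ONO cis; CO fac, ONO cis.

3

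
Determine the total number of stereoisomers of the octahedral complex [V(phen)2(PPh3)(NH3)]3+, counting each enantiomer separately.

3

An octahedron has six vertices in three trans pairs; every non-trans pair is cis.
Each phen is bidentate and must span two cis positions.
Working through the distinct placements yields 2 geometric isomers: PPh3 and NH3 mutually trans; PPh3 and NH3 mutually cis (chiral).
One of these lacks any improper symmetry element and so occurs as an enantiomeric pair, giving 2 + 1 = 3 stereoisomers in total.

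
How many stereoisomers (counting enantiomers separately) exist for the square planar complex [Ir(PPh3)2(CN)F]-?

A square has two trans pairs of vertices; adjacent vertices are cis.
There are 2 geometric isomers: PPh3 cis; PPh3 trans.
Each arrangement has an internal mirror plane or centre of symmetry, so none is chiral.

2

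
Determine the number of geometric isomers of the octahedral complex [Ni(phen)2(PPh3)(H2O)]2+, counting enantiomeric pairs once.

The six octahedral sites form three mutually perpendicular trans pairs.
Each phen is bidentate and must span two cis positions.
The distinct arrangements are (2 in all): PPh3 and H2O mutually trans; PPh3 and H2O mutually cis (chiral).

2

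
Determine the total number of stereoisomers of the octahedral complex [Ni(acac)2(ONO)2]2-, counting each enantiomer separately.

3

The six octahedral sites form three mutually perpendicular trans pairs.
Each acac is bidentate and must span two cis positions.
Working through the distinct placements yields 2 geometric isomers: ONO trans; ONO cis (chiral).
One of these lacks any improper symmetry element and so occurs as an enantiomeric pair, giving 2 + 1 = 3 stereoisomers in total.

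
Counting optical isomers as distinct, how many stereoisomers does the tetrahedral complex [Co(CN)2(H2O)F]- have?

1

All four vertices of a tetrahedron are equivalent and mutually adjacent, so cis/trans isomerism cannot arise.
Only one geometric arrangement is possible.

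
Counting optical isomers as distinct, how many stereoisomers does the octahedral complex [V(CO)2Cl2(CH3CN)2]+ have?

An octahedron has six vertices in three trans pairs; every non-trans pair is cis.
There are 5 geometric isomers: CO trans, Cl trans, CH3CN trans; CO cis, Cl cis, CH3CN trans; CO cis, Cl trans, CH3CN cis; CO cis, Cl cis, CH3CN cis (chiral); CO trans, Cl cis, CH3CN cis.
One of these lacks any improper symmetry element and so occurs as an enantiomeric pair, giving 5 + 1 = 6 stereoisomers in total.

6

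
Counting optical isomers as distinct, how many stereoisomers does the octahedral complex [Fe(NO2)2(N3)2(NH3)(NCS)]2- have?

8

An octahedron has six vertices in three trans pairs; every non-trans pair is cis.
There are 6 geometric isomers: NO2 trans, N3 trans; NO2 cis, N3 trans; NO2 trans, N3 cis; NO2 cis, N3 cis (3 arrangements, 2 chiral).
Of these, 2 lack any improper symmetry element and so occur as enantiomeric pairs, giving 6 + 2 = 8 stereoisomers in total.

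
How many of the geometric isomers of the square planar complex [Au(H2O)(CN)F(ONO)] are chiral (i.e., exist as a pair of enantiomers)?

0

A square has two trans pairs of vertices; adjacent vertices are cis.
Working through the distinct placements yields 3 geometric isomers: (CN/H2O trans, F/ONO trans); (CN/ONO trans, F/H2O trans); (CN/F trans, H2O/ONO trans).
Each arrangement has an internal mirror plane or centre of symmetry, so none is chiral.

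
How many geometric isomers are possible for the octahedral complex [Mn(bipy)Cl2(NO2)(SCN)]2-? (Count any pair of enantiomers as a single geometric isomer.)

4

An octahedron has six vertices in three trans pairs; every non-trans pair is cis.
Each bipy is bidentate and must span two cis positions.
The distinct arrangements are (4 in all): Cl trans; Cl cis (3 arrangements, 2 chiral).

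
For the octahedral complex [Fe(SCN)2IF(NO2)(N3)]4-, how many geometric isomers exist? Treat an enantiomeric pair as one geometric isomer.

9

Systematic enumeration (placing each ligand type in turn and discarding arrangements equivalent by rotation or reflection) gives 9 geometric isomers.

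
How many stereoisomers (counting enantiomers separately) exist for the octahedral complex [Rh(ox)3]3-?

The six octahedral sites form three mutually perpendicular trans pairs.
Each ox is bidentate and must span two cis positions.
Only one geometric arrangement is possible; it has no improper symmetry element, so it exists as a pair of enantiomers (2 stereoisomers).

2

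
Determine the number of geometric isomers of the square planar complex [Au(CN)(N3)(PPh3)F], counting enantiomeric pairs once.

3

Systematic placement gives 3 geometric isomers: (CN/N3 trans, F/PPh3 trans); (CN/PPh3 trans, F/N3 trans); (CN/F trans, N3/PPh3 trans).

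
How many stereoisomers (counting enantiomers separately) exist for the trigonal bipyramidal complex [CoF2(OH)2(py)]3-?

6

A trigonal bipyramid has two axial and three equatorial sites, which are chemically inequivalent.
Placing the ligands in turn and identifying arrangements related by rotation or reflection leaves 5 distinct geometric isomers.
One of these lacks any improper symmetry element and so occurs as an enantiomeric pair, giving 5 + 1 = 6 stereoisomers in total.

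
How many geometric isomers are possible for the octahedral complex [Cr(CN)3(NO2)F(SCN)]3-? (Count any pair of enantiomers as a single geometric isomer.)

4

An octahedron has six vertices in three trans pairs; every non-trans pair is cis.
Systematic placement gives 4 geometric isomers: CN mer (3 arrangements); CN fac (chiral).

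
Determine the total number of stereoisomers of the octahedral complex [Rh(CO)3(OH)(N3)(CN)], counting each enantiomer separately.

An octahedron has six vertices in three trans pairs; every non-trans pair is cis.
There are 4 geometric isomers: CO mer (3 arrangements); CO fac (chiral).
One of these lacks any improper symmetry element and so occurs as an enantiomeric pair, giving 4 + 1 = 5 stereoisomers in total.

5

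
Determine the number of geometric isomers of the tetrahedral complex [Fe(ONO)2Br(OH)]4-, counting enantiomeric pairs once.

Only one geometric arrangement is possible.

1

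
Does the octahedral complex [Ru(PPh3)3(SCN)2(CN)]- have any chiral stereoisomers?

In an octahedral complex each vertex has one trans partner and four cis neighbours.
The distinct arrangements are (3 in all): PPh3 mer, SCN trans; PPh3 fac, SCN cis; PPh3 mer, SCN cis.
Each arrangement has an internal mirror plane or centre of symmetry, so none is chiral.

no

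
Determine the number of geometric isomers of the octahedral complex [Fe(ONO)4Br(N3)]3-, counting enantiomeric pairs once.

The six octahedral sites form three mutually perpendicular trans pairs.
Systematic placement gives 2 geometric isomers: Br and N3 mutually trans; Br and N3 mutually cis.

2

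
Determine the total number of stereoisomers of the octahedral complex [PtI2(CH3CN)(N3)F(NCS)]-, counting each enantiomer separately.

In an octahedral complex each vertex has one trans partner and four cis neighbours.
Placing the ligands in turn and identifying arrangements related by rotation or reflection leaves 9 distinct geometric isomers.
Of these, 6 lack any improper symmetry element and so occur as enantiomeric pairs, giving 9 + 6 = 15 stereoisomers in total.

15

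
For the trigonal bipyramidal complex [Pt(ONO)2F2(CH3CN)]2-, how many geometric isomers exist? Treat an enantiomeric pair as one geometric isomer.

5

In a trigonal bipyramid the two axial positions differ from the three equatorial ones.
Systematic enumeration (placing each ligand type in turn and discarding arrangements equivalent by rotation or reflection) gives 5 geometric isomers.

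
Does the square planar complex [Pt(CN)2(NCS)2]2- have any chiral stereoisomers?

no

A square has two trans pairs of vertices; adjacent vertices are cis.
There are 2 geometric isomers: CN cis; CN trans.
Each arrangement has an internal mirror plane or centre of symmetry, so none is chiral.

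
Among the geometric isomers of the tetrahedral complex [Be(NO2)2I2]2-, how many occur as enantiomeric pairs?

All four vertices of a tetrahedron are equivalent and mutually adjacent, so cis/trans isomerism cannot arise.
Only one geometric arrangement is possible.

0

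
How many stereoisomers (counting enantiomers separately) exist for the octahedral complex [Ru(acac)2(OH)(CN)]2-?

An octahedron has six vertices in three trans pairs; every non-trans pair is cis.
Each acac is bidentate and must span two cis positions.
The distinct arrangements are (2 in all): OH and CN mutually trans; OH and CN mutually cis (chiral).
One of these lacks any improper symmetry element and so occurs as an enantiomeric pair, giving 2 + 1 = 3 stereoisomers in total.

3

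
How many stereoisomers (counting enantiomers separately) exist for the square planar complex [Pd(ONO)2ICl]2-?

A square has two trans pairs of vertices; adjacent vertices are cis.
Systematic placement gives 2 geometric isomers: ONO cis; ONO trans.
Each arrangement has an internal mirror plane or centre of symmetry, so none is chiral.

2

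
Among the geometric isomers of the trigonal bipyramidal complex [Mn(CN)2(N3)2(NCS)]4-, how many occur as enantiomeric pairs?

Systematic enumeration (placing each ligand type in turn and discarding arrangements equivalent by rotation or reflection) gives 5 geometric isomers.
One of these lacks any improper symmetry element and so occurs as an enantiomeric pair, giving 5 + 1 = 6 stereoisomers in total.

1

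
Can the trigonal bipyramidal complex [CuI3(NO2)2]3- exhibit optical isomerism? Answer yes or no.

no

There are 3 geometric isomers: NO2 both equatorial; NO2 one axial, one equatorial; NO2 both axial.
Each arrangement has an internal mirror plane or centre of symmetry, so none is chiral.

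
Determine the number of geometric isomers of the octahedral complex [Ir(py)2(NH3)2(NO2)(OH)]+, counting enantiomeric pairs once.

An octahedron has six vertices in three trans pairs; every non-trans pair is cis.
Working through the distinct placements yields 6 geometric isomers: py trans, NH3 trans; py cis, NH3 trans; py trans, NH3 cis; py cis, NH3 cis (3 arrangements, 2 chiral).

6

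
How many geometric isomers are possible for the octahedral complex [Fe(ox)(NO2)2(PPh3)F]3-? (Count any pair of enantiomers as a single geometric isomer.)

4

An octahedron has six vertices in three trans pairs; every non-trans pair is cis.
Each ox is bidentate and must span two cis positions.
Systematic placement gives 4 geometric isomers: NO2 cis (3 arrangements, 2 chiral); NO2 trans.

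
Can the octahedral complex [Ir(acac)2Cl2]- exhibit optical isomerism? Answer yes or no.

yes

The six octahedral sites form three mutually perpendicular trans pairs.
Each acac is bidentate and must span two cis positions.
The distinct arrangements are (2 in all): Cl trans; Cl cis (chiral).
One of these lacks any improper symmetry element and so occurs as an enantiomeric pair, giving 2 + 1 = 3 stereoisomers in total.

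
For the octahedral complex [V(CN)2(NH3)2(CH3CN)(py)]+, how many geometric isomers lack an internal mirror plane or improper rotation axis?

In an octahedral complex each vertex has one trans partner and four cis neighbours.
The distinct arrangements are (6 in all): CN cis, NH3 cis (3 arrangements, 2 chiral); CN cis, NH3 trans; CN trans, NH3 cis; CN trans, NH3 trans.
Of these, 2 lack any improper symmetry element and so occur as enantiomeric pairs, giving 6 + 2 = 8 stereoisomers in total.

2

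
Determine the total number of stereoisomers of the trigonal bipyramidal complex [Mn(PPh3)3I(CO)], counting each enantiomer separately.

In a trigonal bipyramid the two axial positions differ from the three equatorial ones.
The distinct arrangements are (4 in all): I axial, CO axial; I equatorial, CO axial; I axial, CO equatorial; I equatorial, CO equatorial.
Each arrangement has an internal mirror plane or centre of symmetry, so none is chiral.

4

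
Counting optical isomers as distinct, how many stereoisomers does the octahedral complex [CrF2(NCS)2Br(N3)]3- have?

8

Working through the distinct placements yields 6 geometric isomers: F cis, NCS trans; F cis, NCS cis (3 arrangements, 2 chiral); F trans, NCS trans; F trans, NCS cis.
Of these, 2 lack any improper symmetry element and so occur as enantiomeric pairs, giving 6 + 2 = 8 stereoisomers in total.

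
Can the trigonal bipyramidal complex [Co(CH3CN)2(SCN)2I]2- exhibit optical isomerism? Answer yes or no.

yes

Exhaustive case analysis gives 5 geometric isomers.
One of these lacks any improper symmetry element and so occurs as an enantiomeric pair, giving 5 + 1 = 6 stereoisomers in total.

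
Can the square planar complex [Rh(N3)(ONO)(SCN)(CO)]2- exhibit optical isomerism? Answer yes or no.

A square has two trans pairs of vertices; adjacent vertices are cis.
Working through the distinct placements yields 3 geometric isomers: (CO/ONO trans, N3/SCN trans); (CO/SCN trans, N3/ONO trans); (CO/N3 trans, ONO/SCN trans).
Each arrangement has an internal mirror plane or centre of symmetry, so none is chiral.

no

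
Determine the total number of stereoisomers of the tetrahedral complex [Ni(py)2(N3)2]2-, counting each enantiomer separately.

1

Only one geometric arrangement is possible.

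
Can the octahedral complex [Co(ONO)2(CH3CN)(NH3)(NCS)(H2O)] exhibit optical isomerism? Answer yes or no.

yes

Placing the ligands in turn and identifying arrangements related by rotation or reflection leaves 9 distinct geometric isomers.
Of these, 6 lack any improper symmetry element and so occur as enantiomeric pairs, giving 9 + 6 = 15 stereoisomers in total.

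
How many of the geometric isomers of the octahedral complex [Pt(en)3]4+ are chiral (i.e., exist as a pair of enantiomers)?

1

In an octahedral complex each vertex has one trans partner and four cis neighbours.
Each en is bidentate and must span two cis positions.
Only one geometric arrangement is possible; it has no improper symmetry element, so it exists as a pair of enantiomers (2 stereoisomers).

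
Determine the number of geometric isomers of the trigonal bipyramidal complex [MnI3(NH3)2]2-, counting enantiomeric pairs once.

3

The distinct arrangements are (3 in all): NH3 both equatorial; NH3 one axial, one equatorial; NH3 both axial.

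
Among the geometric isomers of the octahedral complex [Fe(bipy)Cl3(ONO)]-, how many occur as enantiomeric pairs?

Each bipy is bidentate and must span two cis positions.
Systematic placement gives 2 geometric isomers: Cl mer; Cl fac.
Each arrangement has an internal mirror plane or centre of symmetry, so none is chiral.

0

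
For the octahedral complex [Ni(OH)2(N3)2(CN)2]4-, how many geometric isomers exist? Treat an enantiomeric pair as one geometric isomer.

An octahedron has six vertices in three trans pairs; every non-trans pair is cis.
Working through the distinct placements yields 5 geometric isomers: OH trans, N3 trans, CN trans; OH cis, N3 cis, CN trans; OH trans, N3 cis, CN cis; OH cis, N3 cis, CN cis (chiral); OH cis, N3 trans, CN cis.

5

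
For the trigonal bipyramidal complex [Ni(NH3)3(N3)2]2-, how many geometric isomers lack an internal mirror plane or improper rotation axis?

A trigonal bipyramid has two axial and three equatorial sites, which are chemically inequivalent.
Working through the distinct placements yields 3 geometric isomers: N3 both axial; N3 one axial, one equatorial; N3 both equatorial.
Each arrangement has an internal mirror plane or centre of symmetry, so none is chiral.

0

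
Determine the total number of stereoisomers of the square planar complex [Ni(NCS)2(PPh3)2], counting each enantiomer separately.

2

In a square planar complex each vertex has one trans partner and two cis neighbours.
There are 2 geometric isomers: NCS cis; NCS trans.
Each arrangement has an internal mirror plane or centre of symmetry, so none is chiral.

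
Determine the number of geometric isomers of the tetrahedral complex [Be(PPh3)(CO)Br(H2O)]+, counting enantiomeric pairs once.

1

Only one geometric arrangement is possible; it has no improper symmetry element, so it exists as a pair of enantiomers (2 stereoisomers).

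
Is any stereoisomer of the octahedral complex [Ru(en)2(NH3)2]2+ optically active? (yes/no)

In an octahedral complex each vertex has one trans partner and four cis neighbours.
Each en is bidentate and must span two cis positions.
There are 2 geometric isomers: NH3 trans; NH3 cis (chiral).
One of these lacks any improper symmetry element and so occurs as an enantiomeric pair, giving 2 + 1 = 3 stereoisomers in total.

yes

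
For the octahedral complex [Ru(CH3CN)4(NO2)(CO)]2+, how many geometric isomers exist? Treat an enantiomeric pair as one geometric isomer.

Systematic placement gives 2 geometric isomers: NO2 and CO mutually trans; NO2 and CO mutually cis.

2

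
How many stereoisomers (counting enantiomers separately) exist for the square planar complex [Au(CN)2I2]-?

2

Systematic placement gives 2 geometric isomers: CN cis; CN trans.
Each arrangement has an internal mirror plane or centre of symmetry, so none is chiral.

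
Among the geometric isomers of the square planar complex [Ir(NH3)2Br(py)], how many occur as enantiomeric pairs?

Working through the distinct placements yields 2 geometric isomers: NH3 cis; NH3 trans.
Each arrangement has an internal mirror plane or centre of symmetry, so none is chiral.

0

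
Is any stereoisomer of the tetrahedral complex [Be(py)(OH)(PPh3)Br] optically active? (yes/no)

All four vertices of a tetrahedron are equivalent and mutually adjacent, so cis/trans isomerism cannot arise.
Only one geometric arrangement is possible; it has no improper symmetry element, so it exists as a pair of enantiomers (2 stereoisomers).

yes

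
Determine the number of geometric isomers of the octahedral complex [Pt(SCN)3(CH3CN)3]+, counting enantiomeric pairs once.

2

The distinct arrangements are (2 in all): SCN mer; SCN fac.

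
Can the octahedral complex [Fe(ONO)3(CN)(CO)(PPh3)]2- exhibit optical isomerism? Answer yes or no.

The six octahedral sites form three mutually perpendicular trans pairs.
Systematic placement gives 4 geometric isomers: ONO mer (3 arrangements); ONO fac (chiral).
One of these lacks any improper symmetry element and so occurs as an enantiomeric pair, giving 4 + 1 = 5 stereoisomers in total.

yes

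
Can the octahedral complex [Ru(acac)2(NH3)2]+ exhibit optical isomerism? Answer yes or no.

yes

In an octahedral complex each vertex has one trans partner and four cis neighbours.
Each acac is bidentate and must span two cis positions.
The distinct arrangements are (2 in all): NH3 trans; NH3 cis (chiral).
One of these lacks any improper symmetry element and so occurs as an enantiomeric pair, giving 2 + 1 = 3 stereoisomers in total.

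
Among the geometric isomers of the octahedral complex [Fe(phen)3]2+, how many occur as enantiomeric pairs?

Each phen is bidentate and must span two cis positions.
Only one geometric arrangement is possible; it has no improper symmetry element, so it exists as a pair of enantiomers (2 stereoisomers).

1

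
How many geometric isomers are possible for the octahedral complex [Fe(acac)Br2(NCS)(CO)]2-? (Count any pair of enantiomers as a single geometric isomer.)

4

Each acac is bidentate and must span two cis positions.
There are 4 geometric isomers: Br trans; Br cis (3 arrangements, 2 chiral).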